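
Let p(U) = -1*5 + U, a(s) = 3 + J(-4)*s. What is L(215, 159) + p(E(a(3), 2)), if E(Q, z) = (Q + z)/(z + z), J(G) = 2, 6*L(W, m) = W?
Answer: 403/12 ≈ 33.583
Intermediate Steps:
L(W, m) = W/6
a(s) = 3 + 2*s
E(Q, z) = (Q + z)/(2*z) (E(Q, z) = (Q + z)/((2*z)) = (Q + z)*(1/(2*z)) = (Q + z)/(2*z))
p(U) = -5 + U
L(215, 159) + p(E(a(3), 2)) = (⅙)*215 + (-5 + (½)*((3 + 2*3) + 2)/2) = 215/6 + (-5 + (½)*(½)*((3 + 6) + 2)) = 215/6 + (-5 + (½)*(½)*(9 + 2)) = 215/6 + (-5 + (½)*(½)*11) = 215/6 + (-5 + 11/4) = 215/6 - 9/4 = 403/12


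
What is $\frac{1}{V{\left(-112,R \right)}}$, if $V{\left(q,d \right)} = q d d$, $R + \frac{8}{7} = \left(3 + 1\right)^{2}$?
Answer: $- \frac{7}{173056} \approx -4.0449 \cdot 10^{-5}$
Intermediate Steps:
$R = \frac{104}{7}$ ($R = - \frac{8}{7} + \left(3 + 1\right)^{2} = - \frac{8}{7} + 4^{2} = - \frac{8}{7} + 16 = \frac{104}{7} \approx 14.857$)
$V{\left(q,d \right)} = q d^{2}$ ($V{\left(q,d \right)} = d q d = q d^{2}$)
$\frac{1}{V{\left(-112,R \right)}} = \frac{1}{\left(-112\right) \left(\frac{104}{7}\right)^{2}} = \frac{1}{\left(-112\right) \frac{10816}{49}} = \frac{1}{- \frac{173056}{7}} = - \frac{7}{173056}$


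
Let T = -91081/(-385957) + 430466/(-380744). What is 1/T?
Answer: -5651954308/5056262373 ≈ -1.1178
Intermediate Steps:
T = -5056262373/5651954308 (T = -91081*(-1/385957) + 430466*(-1/380744) = 91081/385957 - 215233/190372 = -5056262373/5651954308 ≈ -0.89460)
1/T = 1/(-5056262373/5651954308) = -5651954308/5056262373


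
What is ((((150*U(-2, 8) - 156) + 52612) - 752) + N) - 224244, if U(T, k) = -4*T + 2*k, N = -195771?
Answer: -364711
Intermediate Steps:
((((150*U(-2, 8) - 156) + 52612) - 752) + N) - 224244 = ((((150*(-4*(-2) + 2*8) - 156) + 52612) - 752) - 195771) - 224244 = ((((150*(8 + 16) - 156) + 52612) - 752) - 195771) - 224244 = ((((150*24 - 156) + 52612) - 752) - 195771) - 224244 = ((((3600 - 156) + 52612) - 752) - 195771) - 224244 = (((3444 + 52612) - 752) - 195771) - 224244 = ((56056 - 752) - 195771) - 224244 = (55304 - 195771) - 224244 = -140467 - 224244 = -364711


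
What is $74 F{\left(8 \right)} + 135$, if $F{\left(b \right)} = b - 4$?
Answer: $431$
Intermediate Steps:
$F{\left(b \right)} = -4 + b$
$74 F{\left(8 \right)} + 135 = 74 \left(-4 + 8\right) + 135 = 74 \cdot 4 + 135 = 296 + 135 = 431$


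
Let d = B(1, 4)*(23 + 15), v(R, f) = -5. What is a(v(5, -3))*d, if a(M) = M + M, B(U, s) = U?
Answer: -380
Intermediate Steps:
d = 38 (d = 1*(23 + 15) = 1*38 = 38)
a(M) = 2*M
a(v(5, -3))*d = (2*(-5))*38 = -10*38 = -380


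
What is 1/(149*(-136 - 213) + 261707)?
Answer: 1/209706 ≈ 4.7686e-6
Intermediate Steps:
1/(149*(-136 - 213) + 261707) = 1/(149*(-349) + 261707) = 1/(-52001 + 261707) = 1/209706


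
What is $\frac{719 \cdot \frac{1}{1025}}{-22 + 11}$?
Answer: $- \frac{719}{11275} \approx -0.063769$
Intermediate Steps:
$\frac{719 \cdot \frac{1}{1025}}{-22 + 11} = \frac{719 \cdot \frac{1}{1025}}{-11} = \frac{719}{1025} \left(- \frac{1}{11}\right) = - \frac{719}{11275}$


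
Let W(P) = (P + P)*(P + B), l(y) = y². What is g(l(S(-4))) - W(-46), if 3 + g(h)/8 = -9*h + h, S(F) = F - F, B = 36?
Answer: -944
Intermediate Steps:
S(F) = 0
g(h) = -24 - 64*h (g(h) = -24 + 8*(-9*h + h) = -24 + 8*(-8*h) = -24 - 64*h)
W(P) = 2*P*(36 + P) (W(P) = (P + P)*(P + 36) = (2*P)*(36 + P) = 2*P*(36 + P))
g(l(S(-4))) - W(-46) = (-24 - 64*0²) - 2*(-46)*(36 - 46) = (-24 - 64*0) - 2*(-46)*(-10) = (-24 + 0) - 1*920 = -24 - 920 = -944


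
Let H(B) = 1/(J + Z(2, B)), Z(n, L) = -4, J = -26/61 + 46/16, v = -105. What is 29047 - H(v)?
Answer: 21989067/757 ≈ 29048.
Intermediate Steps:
J = 1195/488 (J = -26*1/61 + 46*(1/16) = -26/61 + 23/8 = 1195/488 ≈ 2.4488)
H(B) = -488/757 (H(B) = 1/(1195/488 - 4) = 1/(-757/488) = -488/757)
29047 - H(v) = 29047 - 1*(-488/757) = 29047 + 488/757 = 21989067/757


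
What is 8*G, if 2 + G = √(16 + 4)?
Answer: -16 + 16*√5 ≈ 19.777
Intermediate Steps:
G = -2 + 2*√5 (G = -2 + √(16 + 4) = -2 + √20 = -2 + 2*√5 ≈ 2.4721)
8*G = 8*(-2 + 2*√5) = -16 + 16*√5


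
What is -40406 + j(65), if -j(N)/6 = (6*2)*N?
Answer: -45086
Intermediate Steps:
j(N) = -72*N (j(N) = -6*6*2*N = -72*N)
-40406 + j(65) = -40406 - 72*65 = -40406 - 4680 = -45086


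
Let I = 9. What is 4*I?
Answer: 36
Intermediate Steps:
4*I = 4*9 = 36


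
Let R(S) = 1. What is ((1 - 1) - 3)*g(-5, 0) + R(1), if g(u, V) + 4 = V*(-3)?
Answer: 13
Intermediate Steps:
g(u, V) = -4 - 3*V (g(u, V) = -4 + V*(-3) = -4 - 3*V)
((1 - 1) - 3)*g(-5, 0) + R(1) = ((1 - 1) - 3)*(-4 - 3*0) + 1 = (0 - 3)*(-4 + 0) + 1 = -3*(-4) + 1 = 12 + 1 = 13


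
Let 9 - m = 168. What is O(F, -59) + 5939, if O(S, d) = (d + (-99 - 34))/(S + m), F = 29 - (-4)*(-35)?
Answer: 267287/45 ≈ 5939.7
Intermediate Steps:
m = -159 (m = 9 - 1*168 = 9 - 168 = -159)
F = -111 (F = 29 - 1*140 = 29 - 140 = -111)
O(S, d) = (-133 + d)/(-159 + S) (O(S, d) = (d + (-99 - 34))/(S - 159) = (d - 133)/(-159 + S) = (-133 + d)/(-159 + S))
O(F, -59) + 5939 = (-133 - 59)/(-159 - 111) + 5939 = -192/(-270) + 5939 = -1/270*(-192) + 5939 = 32/45 + 5939 = 267287/45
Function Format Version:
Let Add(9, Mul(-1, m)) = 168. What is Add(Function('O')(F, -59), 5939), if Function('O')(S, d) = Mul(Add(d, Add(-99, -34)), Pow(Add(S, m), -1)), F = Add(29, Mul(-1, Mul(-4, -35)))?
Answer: Rational(267287, 45) ≈ 5939.7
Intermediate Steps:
m = -159 (m = Add(9, Mul(-1, 168)) = Add(9, -168) = -159)
F = -111 (F = Add(29, Mul(-1, 140)) = Add(29, -140) = -111)
Function('O')(S, d) = Mul(Pow(Add(-159, S), -1), Add(-133, d)) (Function('O')(S, d) = Mul(Add(d, Add(-99, -34)), Pow(Add(S, -159), -1)) = Mul(Add(d, -133), Pow(Add(-159, S), -1)) = Mul(Add(-133, d), Pow(Add(-159, S), -1)) = Mul(Pow(Add(-159, S), -1), Add(-133, d)))
Add(Function('O')(F, -59), 5939) = Add(Mul(Pow(Add(-159, -111), -1), Add(-133, -59)), 5939) = Add(Mul(Pow(-270, -1), -192), 5939) = Add(Mul(Rational(-1, 270), -192), 5939) = Add(Rational(32, 45), 5939) = Rational(267287, 45)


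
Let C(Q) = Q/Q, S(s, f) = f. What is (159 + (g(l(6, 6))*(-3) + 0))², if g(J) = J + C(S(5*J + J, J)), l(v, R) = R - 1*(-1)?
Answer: 18225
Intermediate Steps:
l(v, R) = 1 + R (l(v, R) = R + 1 = 1 + R)
C(Q) = 1
g(J) = 1 + J (g(J) = J + 1 = 1 + J)
(159 + (g(l(6, 6))*(-3) + 0))² = (159 + ((1 + (1 + 6))*(-3) + 0))² = (159 + ((1 + 7)*(-3) + 0))² = (159 + (8*(-3) + 0))² = (159 + (-24 + 0))² = (159 - 24)² = 135² = 18225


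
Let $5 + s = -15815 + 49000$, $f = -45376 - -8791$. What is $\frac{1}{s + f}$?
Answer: $- \frac{1}{3405} \approx -0.00029369$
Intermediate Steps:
$f = -36585$ ($f = -45376 + 8791 = -36585$)
$s = 33180$ ($s = -5 + \left(-15815 + 49000\right) = -5 + 33185 = 33180$)
$\frac{1}{s + f} = \frac{1}{33180 - 36585} = \frac{1}{-3405} = - \frac{1}{3405}$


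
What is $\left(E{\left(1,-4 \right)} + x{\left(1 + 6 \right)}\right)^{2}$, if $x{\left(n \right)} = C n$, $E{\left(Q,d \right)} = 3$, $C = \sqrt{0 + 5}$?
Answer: $254 + 42 \sqrt{5} \approx 347.92$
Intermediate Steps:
$C = \sqrt{5} \approx 2.2361$
$x{\left(n \right)} = n \sqrt{5}$ ($x{\left(n \right)} = \sqrt{5} n = n \sqrt{5}$)
$\left(E{\left(1,-4 \right)} + x{\left(1 + 6 \right)}\right)^{2} = \left(3 + \left(1 + 6\right) \sqrt{5}\right)^{2} = \left(3 + 7 \sqrt{5}\right)^{2}$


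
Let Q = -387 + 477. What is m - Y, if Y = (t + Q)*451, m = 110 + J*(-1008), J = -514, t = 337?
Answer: 325645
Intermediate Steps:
Q = 90
m = 518222 (m = 110 - 514*(-1008) = 110 + 518112 = 518222)
Y = 192577 (Y = (337 + 90)*451 = 427*451 = 192577)
m - Y = 518222 - 1*192577 = 518222 - 192577 = 325645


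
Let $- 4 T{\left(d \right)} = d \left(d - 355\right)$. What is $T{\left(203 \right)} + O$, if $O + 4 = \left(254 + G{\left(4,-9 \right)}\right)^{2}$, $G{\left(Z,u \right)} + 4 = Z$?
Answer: $72226$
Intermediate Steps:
$G{\left(Z,u \right)} = -4 + Z$
$T{\left(d \right)} = - \frac{d \left(-355 + d\right)}{4}$ ($T{\left(d \right)} = - \frac{d \left(d - 355\right)}{4} = - \frac{d \left(-355 + d\right)}{4}$)
$O = 64512$ ($O = -4 + \left(254 + \left(-4 + 4\right)\right)^{2} = -4 + \left(254 + 0\right)^{2} = -4 + 254^{2} = -4 + 64516 = 64512$)
$T{\left(203 \right)} + O = \frac{1}{4} \cdot 203 \left(355 - 203\right) + 64512 = \frac{1}{4} \cdot 203 \cdot 152 + 64512 = 7714 + 64512 = 72226$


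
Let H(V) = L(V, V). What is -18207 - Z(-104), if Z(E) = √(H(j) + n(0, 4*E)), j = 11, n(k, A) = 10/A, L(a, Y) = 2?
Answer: -18207 - √5343/52 ≈ -18208.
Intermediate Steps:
H(V) = 2
Z(E) = √(2 + 5/(2*E)) (Z(E) = √(2 + 10/((4*E))) = √(2 + 10*(1/(4*E))) = √(2 + 5/(2*E)))
-18207 - Z(-104) = -18207 - √(8 + 10/(-104))/2 = -18207 - √(8 + 10*(-1/104))/2 = -18207 - √(8 - 5/52)/2 = -18207 - √(411/52)/2 = -18207 - √5343/26/2 = -18207 - √5343/52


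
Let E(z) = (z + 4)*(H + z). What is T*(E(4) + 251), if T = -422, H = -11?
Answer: -82290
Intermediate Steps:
E(z) = (-11 + z)*(4 + z) (E(z) = (z + 4)*(-11 + z) = (4 + z)*(-11 + z) = (-11 + z)*(4 + z))
T*(E(4) + 251) = -422*((-44 + 4² - 7*4) + 251) = -422*((-44 + 16 - 28) + 251) = -422*(-56 + 251) = -422*195 = -82290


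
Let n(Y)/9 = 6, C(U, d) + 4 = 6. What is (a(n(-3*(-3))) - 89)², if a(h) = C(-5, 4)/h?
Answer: 5769604/729 ≈ 7914.4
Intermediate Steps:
C(U, d) = 2 (C(U, d) = -4 + 6 = 2)
n(Y) = 54 (n(Y) = 9*6 = 54)
a(h) = 2/h
(a(n(-3*(-3))) - 89)² = (2/54 - 89)² = (2*(1/54) - 89)² = (1/27 - 89)² = (-2402/27)² = 5769604/729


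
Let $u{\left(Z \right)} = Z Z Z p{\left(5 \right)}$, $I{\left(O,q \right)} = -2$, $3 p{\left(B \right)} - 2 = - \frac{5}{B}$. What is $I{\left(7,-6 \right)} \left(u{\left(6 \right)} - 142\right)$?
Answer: $140$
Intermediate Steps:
$p{\left(B \right)} = \frac{2}{3} - \frac{5}{3 B}$ ($p{\left(B \right)} = \frac{2}{3} + \frac{\left(-5\right) \frac{1}{B}}{3} = \frac{2}{3} - \frac{5}{3 B}$)
$u{\left(Z \right)} = \frac{Z^{3}}{3}$ ($u{\left(Z \right)} = Z Z Z \frac{-5 + 2 \cdot 5}{3 \cdot 5} = Z^{2} Z \frac{1}{3} \cdot \frac{1}{5} \left(-5 + 10\right) = Z^{3} \cdot \frac{1}{3} \cdot \frac{1}{5} \cdot 5 = Z^{3} \cdot \frac{1}{3} = \frac{Z^{3}}{3}$)
$I{\left(7,-6 \right)} \left(u{\left(6 \right)} - 142\right) = - 2 \left(\frac{6^{3}}{3} - 142\right) = - 2 \left(\frac{1}{3} \cdot 216 - 142\right) = - 2 \left(72 - 142\right) = \left(-2\right) \left(-70\right) = 140$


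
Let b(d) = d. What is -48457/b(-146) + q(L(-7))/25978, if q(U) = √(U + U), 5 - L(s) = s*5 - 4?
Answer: 48457/146 + √22/12989 ≈ 331.90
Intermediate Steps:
L(s) = 9 - 5*s (L(s) = 5 - (s*5 - 4) = 5 - (5*s - 4) = 5 - (-4 + 5*s) = 5 + (4 - 5*s) = 9 - 5*s)
q(U) = √2*√U (q(U) = √(2*U) = √2*√U)
-48457/b(-146) + q(L(-7))/25978 = -48457/(-146) + (√2*√(9 - 5*(-7)))/25978 = -48457*(-1/146) + (√2*√(9 + 35))*(1/25978) = 48457/146 + (√2*√44)*(1/25978) = 48457/146 + (√2*(2*√11))*(1/25978) = 48457/146 + (2*√22)*(1/25978) = 48457/146 + √22/12989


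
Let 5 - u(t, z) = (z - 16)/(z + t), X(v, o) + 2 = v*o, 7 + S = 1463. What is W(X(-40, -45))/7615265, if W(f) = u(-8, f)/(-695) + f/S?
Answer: 556591323/3448452434063000 ≈ 1.6140e-7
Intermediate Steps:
S = 1456 (S = -7 + 1463 = 1456)
X(v, o) = -2 + o*v (X(v, o) = -2 + v*o = -2 + o*v)
u(t, z) = 5 - (-16 + z)/(t + z) (u(t, z) = 5 - (z - 16)/(z + t) = 5 - (-16 + z)/(t + z))
W(f) = f/1456 - (-24 + 4*f)/(695*(-8 + f)) (W(f) = ((16 + 4*f + 5*(-8))/(-8 + f))/(-695) + f/1456 = ((16 + 4*f - 40)/(-8 + f))*(-1/695) + f*(1/1456) = ((-24 + 4*f)/(-8 + f))*(-1/695) + f/1456 = -(-24 + 4*f)/(695*(-8 + f)) + f/1456 = f/1456 - (-24 + 4*f)/(695*(-8 + f)))
W(X(-40, -45))/7615265 = ((34944 - 11384*(-2 - 45*(-40)) + 695*(-2 - 45*(-40))²)/(1011920*(-8 + (-2 - 45*(-40)))))/7615265 = ((34944 - 11384*(-2 + 1800) + 695*(-2 + 1800)²)/(1011920*(-8 + (-2 + 1800))))*(1/7615265) = ((34944 - 11384*1798 + 695*1798²)/(1011920*(-8 + 1798)))*(1/7615265) = ((1/1011920)*(34944 - 20468432 + 695*3232804)/1790)*(1/7615265) = ((1/1011920)*(1/1790)*(34944 - 20468432 + 2246798780))*(1/7615265) = ((1/1011920)*(1/1790)*2226365292)*(1/7615265) = (556591323/452834200)*(1/7615265) = 556591323/3448452434063000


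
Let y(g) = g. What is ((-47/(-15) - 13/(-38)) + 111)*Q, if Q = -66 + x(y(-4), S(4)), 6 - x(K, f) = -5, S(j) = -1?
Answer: -717761/114 ≈ -6296.1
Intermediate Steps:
x(K, f) = 11 (x(K, f) = 6 - 1*(-5) = 6 + 5 = 11)
Q = -55 (Q = -66 + 11 = -55)
((-47/(-15) - 13/(-38)) + 111)*Q = ((-47/(-15) - 13/(-38)) + 111)*(-55) = ((-47*(-1/15) - 13*(-1/38)) + 111)*(-55) = ((47/15 + 13/38) + 111)*(-55) = (1981/570 + 111)*(-55) = (65251/570)*(-55) = -717761/114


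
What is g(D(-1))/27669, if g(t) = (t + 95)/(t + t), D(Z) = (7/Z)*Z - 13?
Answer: -89/332028 ≈ -0.00026805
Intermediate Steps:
D(Z) = -6 (D(Z) = 7 - 13 = -6)
g(t) = (95 + t)/(2*t) (g(t) = (95 + t)/((2*t)) = (95 + t)*(1/(2*t)) = (95 + t)/(2*t))
g(D(-1))/27669 = ((1/2)*(95 - 6)/(-6))/27669 = ((1/2)*(-1/6)*89)*(1/27669) = -89/12*1/27669 = -89/332028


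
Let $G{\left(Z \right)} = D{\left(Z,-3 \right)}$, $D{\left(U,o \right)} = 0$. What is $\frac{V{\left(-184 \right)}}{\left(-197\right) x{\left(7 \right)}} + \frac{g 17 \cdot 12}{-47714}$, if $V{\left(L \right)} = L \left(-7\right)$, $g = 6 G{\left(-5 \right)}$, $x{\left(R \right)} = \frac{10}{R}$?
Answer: $- \frac{4508}{985} \approx -4.5767$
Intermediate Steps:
$G{\left(Z \right)} = 0$
$g = 0$ ($g = 6 \cdot 0 = 0$)
$V{\left(L \right)} = - 7 L$
$\frac{V{\left(-184 \right)}}{\left(-197\right) x{\left(7 \right)}} + \frac{g 17 \cdot 12}{-47714} = \frac{\left(-7\right) \left(-184\right)}{\left(-197\right) \frac{10}{7}} + \frac{0 \cdot 17 \cdot 12}{-47714} = \frac{1288}{\left(-197\right) 10 \cdot \frac{1}{7}} + 0 \cdot 12 \left(- \frac{1}{47714}\right) = \frac{1288}{\left(-197\right) \frac{10}{7}} + 0 \left(- \frac{1}{47714}\right) = \frac{1288}{- \frac{1970}{7}} + 0 = 1288 \left(- \frac{7}{1970}\right) + 0 = - \frac{4508}{985} + 0 = - \frac{4508}{985}$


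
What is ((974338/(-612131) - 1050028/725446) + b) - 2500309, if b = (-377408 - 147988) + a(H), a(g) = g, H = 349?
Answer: -671732546850378036/222033992713 ≈ -3.0254e+6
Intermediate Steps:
b = -525047 (b = (-377408 - 147988) + 349 = -525396 + 349 = -525047)
((974338/(-612131) - 1050028/725446) + b) - 2500309 = ((974338/(-612131) - 1050028/725446) - 525047) - 2500309 = ((974338*(-1/612131) - 1050028*1/725446) - 525047) - 2500309 = ((-974338/612131 - 525014/362723) - 525047) - 2500309 = (-674792147208/222033992713 - 525047) - 2500309 = -116578956564129719/222033992713 - 2500309 = -671732546850378036/222033992713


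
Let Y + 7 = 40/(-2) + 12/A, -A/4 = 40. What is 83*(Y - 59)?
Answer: -285769/40 ≈ -7144.2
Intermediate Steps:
A = -160 (A = -4*40 = -160)
Y = -1083/40 (Y = -7 + (40/(-2) + 12/(-160)) = -7 + (40*(-½) + 12*(-1/160)) = -7 + (-20 - 3/40) = -7 - 803/40 = -1083/40 ≈ -27.075)
83*(Y - 59) = 83*(-1083/40 - 59) = 83*(-3443/40) = -285769/40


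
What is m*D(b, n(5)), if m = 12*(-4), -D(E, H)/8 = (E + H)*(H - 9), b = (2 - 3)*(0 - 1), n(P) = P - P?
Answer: -3456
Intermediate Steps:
n(P) = 0
b = 1 (b = -1*(-1) = 1)
D(E, H) = -8*(-9 + H)*(E + H) (D(E, H) = -8*(E + H)*(H - 9) = -8*(E + H)*(-9 + H) = -8*(-9 + H)*(E + H))
m = -48
m*D(b, n(5)) = -48*(-8*0² + 72*1 + 72*0 - 8*1*0) = -48*(-8*0 + 72 + 0 + 0) = -48*(0 + 72 + 0 + 0) = -48*72 = -3456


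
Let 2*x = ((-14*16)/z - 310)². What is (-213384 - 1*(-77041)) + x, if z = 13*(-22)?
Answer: -1810462245/20449 ≈ -88536.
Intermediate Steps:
z = -286
x = 977615762/20449 (x = (-14*16/(-286) - 310)²/2 = (-224*(-1/286) - 310)²/2 = (112/143 - 310)²/2 = (-44218/143)²/2 = (½)*(1955231524/20449) = 977615762/20449 ≈ 47808.)
(-213384 - 1*(-77041)) + x = (-213384 - 1*(-77041)) + 977615762/20449 = (-213384 + 77041) + 977615762/20449 = -136343 + 977615762/20449 = -1810462245/20449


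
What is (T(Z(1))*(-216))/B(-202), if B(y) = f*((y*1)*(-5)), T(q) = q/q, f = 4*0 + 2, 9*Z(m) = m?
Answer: -54/505 ≈ -0.10693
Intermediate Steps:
Z(m) = m/9
f = 2 (f = 0 + 2 = 2)
T(q) = 1
B(y) = -10*y (B(y) = 2*((y*1)*(-5)) = 2*(y*(-5)) = 2*(-5*y) = -10*y)
(T(Z(1))*(-216))/B(-202) = (1*(-216))/((-10*(-202))) = -216/2020 = -216*1/2020 = -54/505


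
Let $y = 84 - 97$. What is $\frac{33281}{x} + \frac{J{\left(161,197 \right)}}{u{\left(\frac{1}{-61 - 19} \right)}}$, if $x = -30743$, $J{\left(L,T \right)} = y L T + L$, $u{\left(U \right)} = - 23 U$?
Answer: $- \frac{44073198081}{30743} \approx -1.4336 \cdot 10^{6}$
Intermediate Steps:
$y = -13$
$J{\left(L,T \right)} = L - 13 L T$ ($J{\left(L,T \right)} = - 13 L T + L = L - 13 L T$)
$\frac{33281}{x} + \frac{J{\left(161,197 \right)}}{u{\left(\frac{1}{-61 - 19} \right)}} = \frac{33281}{-30743} + \frac{161 \left(1 - 2561\right)}{\left(-23\right) \frac{1}{-61 - 19}} = 33281 \left(- \frac{1}{30743}\right) + \frac{161 \left(1 - 2561\right)}{\left(-23\right) \frac{1}{-80}} = - \frac{33281}{30743} + \frac{161 \left(-2560\right)}{\left(-23\right) \left(- \frac{1}{80}\right)} = - \frac{33281}{30743} - \frac{412160}{\frac{23}{80}} = - \frac{33281}{30743} - 1433600 = - \frac{44073198081}{30743}$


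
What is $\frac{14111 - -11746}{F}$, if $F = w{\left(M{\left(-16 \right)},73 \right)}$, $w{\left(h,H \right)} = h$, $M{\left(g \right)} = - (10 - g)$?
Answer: $- \frac{1989}{2} \approx -994.5$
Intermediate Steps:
$M{\left(g \right)} = -10 + g$
$F = -26$ ($F = -10 - 16 = -26$)
$\frac{14111 - -11746}{F} = \frac{14111 - -11746}{-26} = \left(14111 + 11746\right) \left(- \frac{1}{26}\right) = 25857 \left(- \frac{1}{26}\right) = - \frac{1989}{2}$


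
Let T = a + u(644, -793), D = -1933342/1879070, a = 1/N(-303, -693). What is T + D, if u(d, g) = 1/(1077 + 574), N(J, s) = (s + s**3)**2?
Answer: -35334685876226707296940543/34363013956167591257062500 ≈ -1.0283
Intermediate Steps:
u(d, g) = 1/1651
a = 1/110764659375562500 (a = 1/((-693)**2*(1 + (-693)**2)**2) = 1/(480249*(1 + 480249)**2) = 1/(480249*480250**2) = 1/(480249*230640062500) = 1/110764659375562500 ≈ 9.0282e-18)
D = -966671/939535 (D = -1933342*1/1879070 = -966671/939535 ≈ -1.0289)
T = 110764659375564151/182872452629053687500 (T = 1/110764659375562500 + 1/1651 = 110764659375564151/182872452629053687500 ≈ 0.00060569)
T + D = 110764659375564151/182872452629053687500 - 966671/939535 = -35334685876226707296940543/34363013956167591257062500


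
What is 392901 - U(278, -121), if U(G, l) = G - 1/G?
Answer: 109149195/278 ≈ 3.9262e+5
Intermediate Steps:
392901 - U(278, -121) = 392901 - (278 - 1/278) = 392901 - 1*77283/278 = 392901 - 77283/278 = 109149195/278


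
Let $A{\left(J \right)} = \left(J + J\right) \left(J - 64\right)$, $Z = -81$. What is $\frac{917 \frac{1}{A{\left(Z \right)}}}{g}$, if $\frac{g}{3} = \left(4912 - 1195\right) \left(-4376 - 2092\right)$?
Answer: $- \frac{131}{242029778760} \approx -5.4126 \cdot 10^{-10}$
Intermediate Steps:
$A{\left(J \right)} = 2 J \left(-64 + J\right)$
$g = -72124668$ ($g = 3 \left(4912 - 1195\right) \left(-4376 - 2092\right) = 3 \cdot 3717 \left(-6468\right) = 3 \left(-24041556\right) = -72124668$)
$\frac{917 \frac{1}{A{\left(Z \right)}}}{g} = \frac{917 \frac{1}{2 \left(-81\right) \left(-64 - 81\right)}}{-72124668} = \frac{917}{2 \left(-81\right) \left(-145\right)} \left(- \frac{1}{72124668}\right) = \frac{917}{23490} \left(- \frac{1}{72124668}\right) = - \frac{131}{242029778760}$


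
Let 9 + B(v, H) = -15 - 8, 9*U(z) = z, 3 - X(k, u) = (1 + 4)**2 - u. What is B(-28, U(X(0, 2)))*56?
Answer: -1792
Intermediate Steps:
X(k, u) = -22 + u (X(k, u) = 3 - ((1 + 4)**2 - u) = 3 - (5**2 - u) = 3 - (25 - u) = 3 + (-25 + u) = -22 + u)
U(z) = z/9
B(v, H) = -32 (B(v, H) = -9 + (-15 - 8) = -9 - 23 = -32)
B(-28, U(X(0, 2)))*56 = -32*56 = -1792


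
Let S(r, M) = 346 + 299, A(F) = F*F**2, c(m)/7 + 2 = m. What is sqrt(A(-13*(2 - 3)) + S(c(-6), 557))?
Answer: 7*sqrt(58) ≈ 53.310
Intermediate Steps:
c(m) = -14 + 7*m
A(F) = F**3
S(r, M) = 645
sqrt(A(-13*(2 - 3)) + S(c(-6), 557)) = sqrt((-13*(2 - 3))**3 + 645) = sqrt((-13*(-1))**3 + 645) = sqrt(13**3 + 645) = sqrt(2197 + 645) = sqrt(2842) = 7*sqrt(58)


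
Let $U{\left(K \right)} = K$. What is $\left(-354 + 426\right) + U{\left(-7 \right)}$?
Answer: $65$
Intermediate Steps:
$\left(-354 + 426\right) + U{\left(-7 \right)} = \left(-354 + 426\right) - 7 = 72 - 7 = 65$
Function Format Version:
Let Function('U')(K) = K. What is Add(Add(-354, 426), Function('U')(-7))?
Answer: 65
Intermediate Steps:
Add(Add(-354, 426), Function('U')(-7)) = Add(Add(-354, 426), -7) = Add(72, -7) = 65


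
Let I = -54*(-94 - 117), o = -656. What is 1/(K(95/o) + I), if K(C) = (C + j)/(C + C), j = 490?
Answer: 38/368703 ≈ 0.00010306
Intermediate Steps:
I = 11394 (I = -54*(-211) = 11394)
K(C) = (490 + C)/(2*C) (K(C) = (C + 490)/(C + C) = (490 + C)/((2*C)) = (490 + C)*(1/(2*C)) = (490 + C)/(2*C))
1/(K(95/o) + I) = 1/((490 + 95/(-656))/(2*((95/(-656)))) + 11394) = 1/((490 + 95*(-1/656))/(2*((95*(-1/656)))) + 11394) = 1/((490 - 95/656)/(2*(-95/656)) + 11394) = 1/((1/2)*(-656/95)*(321345/656) + 11394) = 1/(-64269/38 + 11394) = 1/(368703/38) = 38/368703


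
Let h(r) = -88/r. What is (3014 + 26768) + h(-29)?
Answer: 863766/29 ≈ 29785.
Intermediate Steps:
(3014 + 26768) + h(-29) = (3014 + 26768) - 88/(-29) = 29782 - 88*(-1/29) = 29782 + 88/29 = 863766/29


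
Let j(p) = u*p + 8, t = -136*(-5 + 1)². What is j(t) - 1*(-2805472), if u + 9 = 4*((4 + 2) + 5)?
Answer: 2729320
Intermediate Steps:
u = 35 (u = -9 + 4*((4 + 2) + 5) = -9 + 4*(6 + 5) = -9 + 4*11 = -9 + 44 = 35)
t = -2176 (t = -136*(-4)² = -136*16 = -2176)
j(p) = 8 + 35*p (j(p) = 35*p + 8 = 8 + 35*p)
j(t) - 1*(-2805472) = (8 + 35*(-2176)) - 1*(-2805472) = (8 - 76160) + 2805472 = -76152 + 2805472 = 2729320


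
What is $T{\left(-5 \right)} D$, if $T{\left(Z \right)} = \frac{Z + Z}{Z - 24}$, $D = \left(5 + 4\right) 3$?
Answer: $\frac{270}{29} \approx 9.3103$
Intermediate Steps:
$D = 27$ ($D = 9 \cdot 3 = 27$)
$T{\left(Z \right)} = \frac{2 Z}{-24 + Z}$ ($T{\left(Z \right)} = \frac{2 Z}{Z - 24} = \frac{2 Z}{-24 + Z}$)
$T{\left(-5 \right)} D = 2 \left(-5\right) \frac{1}{-24 - 5} \cdot 27 = 2 \left(-5\right) \frac{1}{-29} \cdot 27 = 2 \left(-5\right) \left(- \frac{1}{29}\right) 27 = \frac{10}{29} \cdot 27 = \frac{270}{29}$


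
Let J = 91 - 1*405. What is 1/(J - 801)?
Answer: -1/1115 ≈ -0.00089686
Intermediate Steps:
J = -314 (J = 91 - 405 = -314)
1/(J - 801) = 1/(-314 - 801) = 1/(-1115) = -1/1115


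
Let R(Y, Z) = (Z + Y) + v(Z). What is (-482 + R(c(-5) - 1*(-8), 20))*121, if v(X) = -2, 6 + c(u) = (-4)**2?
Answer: -53966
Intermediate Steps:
c(u) = 10 (c(u) = -6 + (-4)**2 = -6 + 16 = 10)
R(Y, Z) = -2 + Y + Z (R(Y, Z) = (Z + Y) - 2 = (Y + Z) - 2 = -2 + Y + Z)
(-482 + R(c(-5) - 1*(-8), 20))*121 = (-482 + (-2 + (10 - 1*(-8)) + 20))*121 = (-482 + (-2 + (10 + 8) + 20))*121 = (-482 + (-2 + 18 + 20))*121 = (-482 + 36)*121 = -446*121 = -53966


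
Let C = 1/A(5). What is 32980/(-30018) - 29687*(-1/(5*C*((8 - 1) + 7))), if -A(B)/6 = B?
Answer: -190975997/15009 ≈ -12724.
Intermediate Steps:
A(B) = -6*B
C = -1/30 (C = 1/(-6*5) = 1/(-30) = -1/30 ≈ -0.033333)
32980/(-30018) - 29687*(-1/(5*C*((8 - 1) + 7))) = 32980/(-30018) - 29687*6/((8 - 1) + 7) = 32980*(-1/30018) - 29687*6/(7 + 7) = -16490/15009 - 29687/(-5*14*(-1/30)) = -16490/15009 - 29687/((-70*(-1/30))) = -16490/15009 - 29687/7/3 = -16490/15009 - 29687*3/7 = -16490/15009 - 12723 = -190975997/15009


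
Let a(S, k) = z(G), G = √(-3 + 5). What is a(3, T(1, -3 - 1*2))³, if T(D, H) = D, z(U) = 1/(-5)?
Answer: -1/125 ≈ -0.0080000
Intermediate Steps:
G = √2 ≈ 1.4142
z(U) = -⅕
a(S, k) = -⅕
a(3, T(1, -3 - 1*2))³ = (-⅕)³ = -1/125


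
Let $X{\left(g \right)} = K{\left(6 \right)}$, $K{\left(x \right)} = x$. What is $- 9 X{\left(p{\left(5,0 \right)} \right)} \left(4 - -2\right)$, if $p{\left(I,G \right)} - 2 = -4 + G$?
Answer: $-324$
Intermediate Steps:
$p{\left(I,G \right)} = -2 + G$ ($p{\left(I,G \right)} = 2 + \left(-4 + G\right) = -2 + G$)
$X{\left(g \right)} = 6$
$- 9 X{\left(p{\left(5,0 \right)} \right)} \left(4 - -2\right) = \left(-9\right) 6 \left(4 - -2\right) = - 54 \left(4 + 2\right) = \left(-54\right) 6 = -324$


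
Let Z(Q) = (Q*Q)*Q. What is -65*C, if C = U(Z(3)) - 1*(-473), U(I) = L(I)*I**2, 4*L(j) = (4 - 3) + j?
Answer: -362440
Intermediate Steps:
Z(Q) = Q**3 (Z(Q) = Q**2*Q = Q**3)
L(j) = 1/4 + j/4 (L(j) = ((4 - 3) + j)/4 = (1 + j)/4 = 1/4 + j/4)
U(I) = I**2*(1/4 + I/4) (U(I) = (1/4 + I/4)*I**2 = I**2*(1/4 + I/4))
C = 5576 (C = (3**3)**2*(1 + 3**3)/4 - 1*(-473) = (1/4)*27**2*(1 + 27) + 473 = (1/4)*729*28 + 473 = 5103 + 473 = 5576)
-65*C = -65*5576 = -362440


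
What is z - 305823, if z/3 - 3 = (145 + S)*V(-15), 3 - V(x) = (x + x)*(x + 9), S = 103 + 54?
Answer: -466176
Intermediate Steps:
S = 157
V(x) = 3 - 2*x*(9 + x) (V(x) = 3 - (x + x)*(x + 9) = 3 - 2*x*(9 + x))
z = -160353 (z = 9 + 3*((145 + 157)*(3 - 18*(-15) - 2*(-15)²)) = 9 + 3*(302*(3 + 270 - 2*225)) = 9 + 3*(302*(3 + 270 - 450)) = 9 + 3*(302*(-177)) = 9 + 3*(-53454) = 9 - 160362 = -160353)
z - 305823 = -160353 - 305823 = -466176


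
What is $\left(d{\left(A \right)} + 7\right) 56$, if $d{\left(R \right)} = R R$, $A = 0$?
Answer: $392$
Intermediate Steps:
$d{\left(R \right)} = R^{2}$
$\left(d{\left(A \right)} + 7\right) 56 = \left(0^{2} + 7\right) 56 = \left(0 + 7\right) 56 = 7 \cdot 56 = 392$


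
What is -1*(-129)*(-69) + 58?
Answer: -8843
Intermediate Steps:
-1*(-129)*(-69) + 58 = 129*(-69) + 58 = -8901 + 58 = -8843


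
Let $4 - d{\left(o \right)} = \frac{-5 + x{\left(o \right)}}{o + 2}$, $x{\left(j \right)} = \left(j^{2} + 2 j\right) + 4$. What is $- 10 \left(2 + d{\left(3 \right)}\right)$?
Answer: $-32$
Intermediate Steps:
$x{\left(j \right)} = 4 + j^{2} + 2 j$
$d{\left(o \right)} = 4 - \frac{-1 + o^{2} + 2 o}{2 + o}$ ($d{\left(o \right)} = 4 - \frac{-5 + \left(4 + o^{2} + 2 o\right)}{o + 2} = 4 - \frac{-1 + o^{2} + 2 o}{2 + o}$)
$- 10 \left(2 + d{\left(3 \right)}\right) = - 10 \left(2 + \frac{9 - 3^{2} + 2 \cdot 3}{2 + 3}\right) = - 10 \left(2 + \frac{9 - 9 + 6}{5}\right) = - 10 \left(2 + \frac{1}{5} \cdot 6\right) = - 10 \left(2 + \frac{6}{5}\right) = \left(-10\right) \frac{16}{5} = -32$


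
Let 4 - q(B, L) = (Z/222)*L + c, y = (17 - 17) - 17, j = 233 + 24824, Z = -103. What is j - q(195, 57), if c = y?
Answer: 1850707/74 ≈ 25010.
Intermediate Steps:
j = 25057
y = -17 (y = 0 - 17 = -17)
c = -17
q(B, L) = 21 + 103*L/222 (q(B, L) = 4 - ((-103/222)*L - 17) = 4 - ((-103*1/222)*L - 17) = 4 - (-103*L/222 - 17) = 4 - (-17 - 103*L/222) = 4 + (17 + 103*L/222) = 21 + 103*L/222)
j - q(195, 57) = 25057 - (21 + (103/222)*57) = 25057 - (21 + 1957/74) = 25057 - 1*3511/74 = 25057 - 3511/74 = 1850707/74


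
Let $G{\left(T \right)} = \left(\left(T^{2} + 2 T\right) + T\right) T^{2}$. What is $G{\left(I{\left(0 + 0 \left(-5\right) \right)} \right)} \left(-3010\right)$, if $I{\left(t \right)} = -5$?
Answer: $-752500$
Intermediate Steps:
$G{\left(T \right)} = T^{2} \left(T^{2} + 3 T\right)$ ($G{\left(T \right)} = \left(T^{2} + 3 T\right) T^{2} = T^{2} \left(T^{2} + 3 T\right)$)
$G{\left(I{\left(0 + 0 \left(-5\right) \right)} \right)} \left(-3010\right) = \left(-5\right)^{3} \left(3 - 5\right) \left(-3010\right) = \left(-125\right) \left(-2\right) \left(-3010\right) = 250 \left(-3010\right) = -752500$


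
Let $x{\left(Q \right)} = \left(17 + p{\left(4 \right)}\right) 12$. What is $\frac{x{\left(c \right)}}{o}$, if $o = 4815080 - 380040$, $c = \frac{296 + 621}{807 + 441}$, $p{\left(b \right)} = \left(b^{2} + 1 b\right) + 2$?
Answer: $\frac{117}{1108760} \approx 0.00010552$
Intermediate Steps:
$p{\left(b \right)} = 2 + b + b^{2}$ ($p{\left(b \right)} = \left(b^{2} + b\right) + 2 = \left(b + b^{2}\right) + 2 = 2 + b + b^{2}$)
$c = \frac{917}{1248} \approx 0.73478$
$o = 4435040$
$x{\left(Q \right)} = 468$ ($x{\left(Q \right)} = \left(17 + \left(2 + 4 + 4^{2}\right)\right) 12 = \left(17 + \left(2 + 4 + 16\right)\right) 12 = \left(17 + 22\right) 12 = 39 \cdot 12 = 468$)
$\frac{x{\left(c \right)}}{o} = \frac{468}{4435040} = 468 \cdot \frac{1}{4435040} = \frac{117}{1108760}$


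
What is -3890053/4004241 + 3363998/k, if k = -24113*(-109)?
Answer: 3245966284717/10524414692397 ≈ 0.30842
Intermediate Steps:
k = 2628317
-3890053/4004241 + 3363998/k = -3890053/4004241 + 3363998/2628317 = 3245966284717/10524414692397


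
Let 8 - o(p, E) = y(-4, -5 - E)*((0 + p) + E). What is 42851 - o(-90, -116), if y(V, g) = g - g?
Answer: 42843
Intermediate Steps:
y(V, g) = 0
o(p, E) = 8 (o(p, E) = 8 - 0*((0 + p) + E) = 8 - 0*(p + E) = 8 - 0*(E + p) = 8 - 1*0 = 8 + 0 = 8)
42851 - o(-90, -116) = 42851 - 1*8 = 42851 - 8 = 42843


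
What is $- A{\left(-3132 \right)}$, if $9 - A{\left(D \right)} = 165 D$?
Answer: $-516789$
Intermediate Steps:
$A{\left(D \right)} = 9 - 165 D$
$- A{\left(-3132 \right)} = - (9 - -516780) = - (9 + 516780) = \left(-1\right) 516789 = -516789$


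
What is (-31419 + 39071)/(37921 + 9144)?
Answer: 7652/47065 ≈ 0.16258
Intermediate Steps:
(-31419 + 39071)/(37921 + 9144) = 7652/47065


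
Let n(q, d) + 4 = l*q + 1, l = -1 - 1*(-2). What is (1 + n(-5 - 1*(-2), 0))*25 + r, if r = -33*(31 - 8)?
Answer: -884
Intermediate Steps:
l = 1 (l = -1 + 2 = 1)
n(q, d) = -3 + q (n(q, d) = -4 + (1*q + 1) = -4 + (q + 1) = -4 + (1 + q) = -3 + q)
r = -759 (r = -33*23 = -759)
(1 + n(-5 - 1*(-2), 0))*25 + r = (1 + (-3 + (-5 - 1*(-2))))*25 - 759 = (1 + (-3 + (-5 + 2)))*25 - 759 = (1 + (-3 - 3))*25 - 759 = (1 - 6)*25 - 759 = -5*25 - 759 = -125 - 759 = -884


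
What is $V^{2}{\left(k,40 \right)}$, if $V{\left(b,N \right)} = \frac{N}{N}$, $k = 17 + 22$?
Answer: $1$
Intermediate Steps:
$k = 39$
$V{\left(b,N \right)} = 1$
$V^{2}{\left(k,40 \right)} = 1^{2} = 1$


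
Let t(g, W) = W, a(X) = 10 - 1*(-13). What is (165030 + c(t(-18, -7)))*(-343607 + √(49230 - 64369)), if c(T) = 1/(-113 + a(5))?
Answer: -5103491345293/90 + 14852699*I*√15139/90 ≈ -5.6705e+10 + 2.0305e+7*I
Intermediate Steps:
a(X) = 23 (a(X) = 10 + 13 = 23)
c(T) = -1/90 (c(T) = 1/(-113 + 23) = 1/(-90) = -1/90)
(165030 + c(t(-18, -7)))*(-343607 + √(49230 - 64369)) = (165030 - 1/90)*(-343607 + √(49230 - 64369)) = 14852699*(-343607 + √(-15139))/90 = 14852699*(-343607 + I*√15139)/90 = -5103491345293/90 + 14852699*I*√15139/90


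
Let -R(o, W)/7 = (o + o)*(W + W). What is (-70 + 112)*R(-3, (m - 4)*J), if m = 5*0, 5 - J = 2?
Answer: -42336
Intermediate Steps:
J = 3 (J = 5 - 1*2 = 5 - 2 = 3)
m = 0
R(o, W) = -28*W*o (R(o, W) = -7*(o + o)*(W + W) = -7*2*o*2*W = -28*W*o)
(-70 + 112)*R(-3, (m - 4)*J) = (-70 + 112)*(-28*(0 - 4)*3*(-3)) = 42*(-28*(-4*3)*(-3)) = 42*(-28*(-12)*(-3)) = 42*(-1008) = -42336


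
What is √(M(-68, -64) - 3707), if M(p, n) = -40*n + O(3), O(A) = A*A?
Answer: I*√1138 ≈ 33.734*I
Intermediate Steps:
O(A) = A²
M(p, n) = 9 - 40*n (M(p, n) = -40*n + 3² = -40*n + 9 = 9 - 40*n)
√(M(-68, -64) - 3707) = √((9 - 40*(-64)) - 3707) = √((9 + 2560) - 3707) = √(2569 - 3707) = √(-1138) = I*√1138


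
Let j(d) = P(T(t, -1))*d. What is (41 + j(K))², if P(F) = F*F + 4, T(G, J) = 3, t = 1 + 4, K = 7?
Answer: 17424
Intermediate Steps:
t = 5
P(F) = 4 + F² (P(F) = F² + 4 = 4 + F²)
j(d) = 13*d (j(d) = (4 + 3²)*d = (4 + 9)*d = 13*d)
(41 + j(K))² = (41 + 13*7)² = (41 + 91)² = 132² = 17424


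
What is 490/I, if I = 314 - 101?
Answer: 490/213 ≈ 2.3005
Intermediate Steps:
I = 213
490/I = 490/213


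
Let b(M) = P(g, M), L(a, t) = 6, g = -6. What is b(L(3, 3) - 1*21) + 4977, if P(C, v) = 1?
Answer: 4978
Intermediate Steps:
b(M) = 1
b(L(3, 3) - 1*21) + 4977 = 1 + 4977 = 4978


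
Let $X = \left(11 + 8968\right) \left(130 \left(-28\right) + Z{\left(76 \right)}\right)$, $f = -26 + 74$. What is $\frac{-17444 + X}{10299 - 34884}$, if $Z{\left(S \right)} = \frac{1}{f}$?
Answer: $\frac{174404357}{131120} \approx 1330.1$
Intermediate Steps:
$f = 48$
$Z{\left(S \right)} = \frac{1}{48}$
$X = - \frac{522933967}{16}$ ($X = \left(11 + 8968\right) \left(130 \left(-28\right) + \frac{1}{48}\right) = 8979 \left(-3640 + \frac{1}{48}\right) = 8979 \left(- \frac{174719}{48}\right) = - \frac{522933967}{16} \approx -3.2683 \cdot 10^{7}$)
$\frac{-17444 + X}{10299 - 34884} = \frac{-17444 - \frac{522933967}{16}}{10299 - 34884} = - \frac{523213071}{16 \left(-24585\right)} = \left(- \frac{523213071}{16}\right) \left(- \frac{1}{24585}\right) = \frac{174404357}{131120}$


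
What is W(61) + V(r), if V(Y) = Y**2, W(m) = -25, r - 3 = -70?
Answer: 4464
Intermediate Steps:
r = -67 (r = 3 - 70 = -67)
W(61) + V(r) = -25 + (-67)**2 = -25 + 4489 = 4464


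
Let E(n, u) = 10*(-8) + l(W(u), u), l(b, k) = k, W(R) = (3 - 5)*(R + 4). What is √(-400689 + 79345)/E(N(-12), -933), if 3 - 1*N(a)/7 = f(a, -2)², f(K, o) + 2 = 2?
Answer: -8*I*√5021/1013 ≈ -0.5596*I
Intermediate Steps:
W(R) = -8 - 2*R (W(R) = -2*(4 + R) = -8 - 2*R)
f(K, o) = 0 (f(K, o) = -2 + 2 = 0)
N(a) = 21 (N(a) = 21 - 7*0² = 21 - 7*0 = 21 + 0 = 21)
E(n, u) = -80 + u (E(n, u) = 10*(-8) + u = -80 + u)
√(-400689 + 79345)/E(N(-12), -933) = √(-400689 + 79345)/(-80 - 933) = √(-321344)/(-1013) = (8*I*√5021)*(-1/1013) = -8*I*√5021/1013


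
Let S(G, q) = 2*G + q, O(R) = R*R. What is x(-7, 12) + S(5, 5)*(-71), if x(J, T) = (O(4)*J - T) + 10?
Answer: -1179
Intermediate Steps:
O(R) = R²
x(J, T) = 10 - T + 16*J (x(J, T) = (4²*J - T) + 10 = (16*J - T) + 10 = (-T + 16*J) + 10 = 10 - T + 16*J)
S(G, q) = q + 2*G
x(-7, 12) + S(5, 5)*(-71) = (10 - 1*12 + 16*(-7)) + (5 + 2*5)*(-71) = (10 - 12 - 112) + (5 + 10)*(-71) = -114 + 15*(-71) = -114 - 1065 = -1179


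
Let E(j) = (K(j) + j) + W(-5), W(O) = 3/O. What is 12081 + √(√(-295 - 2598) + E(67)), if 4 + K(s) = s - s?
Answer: 12081 + √(1560 + 25*I*√2893)/5 ≈ 12090.0 + 3.1608*I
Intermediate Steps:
K(s) = -4 (K(s) = -4 + (s - s) = -4 + 0 = -4)
E(j) = -23/5 + j (E(j) = (-4 + j) + 3/(-5) = (-4 + j) + 3*(-⅕) = (-4 + j) - ⅗ = -23/5 + j)
12081 + √(√(-295 - 2598) + E(67)) = 12081 + √(√(-295 - 2598) + (-23/5 + 67)) = 12081 + √(√(-2893) + 312/5) = 12081 + √(I*√2893 + 312/5) = 12081 + √(312/5 + I*√2893)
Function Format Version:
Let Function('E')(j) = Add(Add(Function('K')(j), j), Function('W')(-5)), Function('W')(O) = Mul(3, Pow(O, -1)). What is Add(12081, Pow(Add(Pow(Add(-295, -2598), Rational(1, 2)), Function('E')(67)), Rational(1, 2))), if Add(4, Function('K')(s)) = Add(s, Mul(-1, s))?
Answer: Add(12081, Mul(Rational(1, 5), Pow(Add(1560, Mul(25, I, Pow(2893, Rational(1, 2)))), Rational(1, 2)))) ≈ Add(12090., Mul(3.1608, I))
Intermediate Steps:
Function('K')(s) = -4 (Function('K')(s) = Add(-4, Add(s, Mul(-1, s))) = Add(-4, 0) = -4)
Function('E')(j) = Add(Rational(-23, 5), j) (Function('E')(j) = Add(Add(-4, j), Mul(3, Pow(-5, -1))) = Add(Add(-4, j), Mul(3, Rational(-1, 5))) = Add(Add(-4, j), Rational(-3, 5)) = Add(Rational(-23, 5), j))
Add(12081, Pow(Add(Pow(Add(-295, -2598), Rational(1, 2)), Function('E')(67)), Rational(1, 2))) = Add(12081, Pow(Add(Pow(Add(-295, -2598), Rational(1, 2)), Add(Rational(-23, 5), 67)), Rational(1, 2))) = Add(12081, Pow(Add(Pow(-2893, Rational(1, 2)), Rational(312, 5)), Rational(1, 2))) = Add(12081, Pow(Add(Mul(I, Pow(2893, Rational(1, 2))), Rational(312, 5)), Rational(1, 2))) = Add(12081, Pow(Add(Rational(312, 5), Mul(I, Pow(2893, Rational(1, 2)))), Rational(1, 2)))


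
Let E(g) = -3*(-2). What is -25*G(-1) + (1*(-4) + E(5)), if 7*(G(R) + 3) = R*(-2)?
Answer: 489/7 ≈ 69.857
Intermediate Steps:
G(R) = -3 - 2*R/7 (G(R) = -3 + (R*(-2))/7 = -3 + (-2*R)/7 = -3 - 2*R/7)
E(g) = 6
-25*G(-1) + (1*(-4) + E(5)) = -25*(-3 - 2/7*(-1)) + (1*(-4) + 6) = -25*(-3 + 2/7) + (-4 + 6) = -25*(-19/7) + 2 = 475/7 + 2 = 489/7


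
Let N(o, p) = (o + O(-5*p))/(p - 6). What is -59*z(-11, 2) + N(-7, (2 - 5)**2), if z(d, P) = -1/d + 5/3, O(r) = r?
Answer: -3994/33 ≈ -121.03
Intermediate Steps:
N(o, p) = (o - 5*p)/(-6 + p) (N(o, p) = (o - 5*p)/(p - 6) = (o - 5*p)/(-6 + p))
z(d, P) = 5/3 - 1/d (z(d, P) = -1/d + 5*(1/3) = -1/d + 5/3 = 5/3 - 1/d)
-59*z(-11, 2) + N(-7, (2 - 5)**2) = -59*(5/3 - 1/(-11)) + (-7 - 5*(2 - 5)**2)/(-6 + (2 - 5)**2) = -59*(5/3 - 1*(-1/11)) + (-7 - 5*(-3)**2)/(-6 + (-3)**2) = -59*(5/3 + 1/11) + (-7 - 5*9)/(-6 + 9) = -59*58/33 + (-7 - 45)/3 = -3422/33 + (1/3)*(-52) = -3422/33 - 52/3 = -3994/33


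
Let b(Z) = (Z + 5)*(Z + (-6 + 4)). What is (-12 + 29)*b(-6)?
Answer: 136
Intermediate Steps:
b(Z) = (-2 + Z)*(5 + Z) (b(Z) = (5 + Z)*(Z - 2) = (5 + Z)*(-2 + Z) = (-2 + Z)*(5 + Z))
(-12 + 29)*b(-6) = (-12 + 29)*(-10 + (-6)² + 3*(-6)) = 17*(-10 + 36 - 18) = 17*8 = 136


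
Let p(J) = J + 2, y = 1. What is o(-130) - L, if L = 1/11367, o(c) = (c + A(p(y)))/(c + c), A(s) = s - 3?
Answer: 11365/22734 ≈ 0.49991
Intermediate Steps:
p(J) = 2 + J
A(s) = -3 + s
o(c) = ½ (o(c) = (c + (-3 + (2 + 1)))/(c + c) = (c + (-3 + 3))/((2*c)) = (c + 0)*(1/(2*c)) = c*(1/(2*c)) = ½)
L = 1/11367 ≈ 8.7974e-5
o(-130) - L = ½ - 1*1/11367 = ½ - 1/11367 = 11365/22734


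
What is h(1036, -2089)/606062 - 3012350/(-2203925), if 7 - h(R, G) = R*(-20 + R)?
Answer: -19764490705/53428607734 ≈ -0.36992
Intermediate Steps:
h(R, G) = 7 - R*(-20 + R)
h(1036, -2089)/606062 - 3012350/(-2203925) = (7 - 1*1036**2 + 20*1036)/606062 - 3012350/(-2203925) = (7 - 1*1073296 + 20720)*(1/606062) - 3012350*(-1/2203925) = (7 - 1073296 + 20720)*(1/606062) + 120494/88157 = -1052569*1/606062 + 120494/88157 = -1052569/606062 + 120494/88157 = -19764490705/53428607734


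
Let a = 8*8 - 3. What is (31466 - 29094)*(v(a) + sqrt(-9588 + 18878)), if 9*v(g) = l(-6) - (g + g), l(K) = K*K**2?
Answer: -801736/9 + 2372*sqrt(9290) ≈ 1.3954e+5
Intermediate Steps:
l(K) = K**3
a = 61 (a = 64 - 3 = 61)
v(g) = -24 - 2*g/9 (v(g) = ((-6)**3 - (g + g))/9 = (-216 - 2*g)/9 = -24 - 2*g/9)
(31466 - 29094)*(v(a) + sqrt(-9588 + 18878)) = (31466 - 29094)*((-24 - 2/9*61) + sqrt(-9588 + 18878)) = 2372*((-24 - 122/9) + sqrt(9290)) = 2372*(-338/9 + sqrt(9290)) = -801736/9 + 2372*sqrt(9290)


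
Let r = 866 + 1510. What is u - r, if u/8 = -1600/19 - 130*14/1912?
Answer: -13883196/4541 ≈ -3057.3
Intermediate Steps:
u = -3093780/4541 (u = 8*(-1600/19 - 130*14/1912) = 8*(-1600*1/19 - 1820*1/1912) = 8*(-1600/19 - 455/478) = 8*(-773445/9082) = -3093780/4541 ≈ -681.30)
r = 2376
u - r = -3093780/4541 - 1*2376 = -3093780/4541 - 2376 = -13883196/4541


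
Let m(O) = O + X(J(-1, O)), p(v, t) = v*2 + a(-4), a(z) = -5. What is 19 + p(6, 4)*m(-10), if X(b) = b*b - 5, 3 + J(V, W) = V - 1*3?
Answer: 257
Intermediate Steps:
p(v, t) = -5 + 2*v (p(v, t) = v*2 - 5 = 2*v - 5 = -5 + 2*v)
J(V, W) = -6 + V (J(V, W) = -3 + (V - 1*3) = -3 + (V - 3) = -3 + (-3 + V) = -6 + V)
X(b) = -5 + b² (X(b) = b² - 5 = -5 + b²)
m(O) = 44 + O (m(O) = O + (-5 + (-6 - 1)²) = O + (-5 + (-7)²) = O + (-5 + 49) = O + 44 = 44 + O)
19 + p(6, 4)*m(-10) = 19 + (-5 + 2*6)*(44 - 10) = 19 + (-5 + 12)*34 = 19 + 7*34 = 19 + 238 = 257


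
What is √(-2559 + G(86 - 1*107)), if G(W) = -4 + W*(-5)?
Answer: I*√2458 ≈ 49.578*I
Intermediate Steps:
G(W) = -4 - 5*W
√(-2559 + G(86 - 1*107)) = √(-2559 + (-4 - 5*(86 - 1*107))) = √(-2559 + (-4 - 5*(86 - 107))) = √(-2559 + (-4 - 5*(-21))) = √(-2559 + (-4 + 105)) = √(-2559 + 101) = √(-2458) = I*√2458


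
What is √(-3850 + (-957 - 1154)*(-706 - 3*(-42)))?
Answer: √1220530 ≈ 1104.8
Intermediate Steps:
√(-3850 + (-957 - 1154)*(-706 - 3*(-42))) = √(-3850 - 2111*(-706 + 126)) = √(-3850 - 2111*(-580)) = √(-3850 + 1224380) = √1220530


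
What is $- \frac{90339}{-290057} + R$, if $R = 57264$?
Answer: $\frac{16609914387}{290057} \approx 57264.0$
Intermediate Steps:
$- \frac{90339}{-290057} + R = - \frac{90339}{-290057} + 57264 = \left(-90339\right) \left(- \frac{1}{290057}\right) + 57264 = \frac{90339}{290057} + 57264 = \frac{16609914387}{290057}$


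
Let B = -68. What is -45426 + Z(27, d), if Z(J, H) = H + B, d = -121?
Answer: -45615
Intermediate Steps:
Z(J, H) = -68 + H (Z(J, H) = H - 68 = -68 + H)
-45426 + Z(27, d) = -45426 + (-68 - 121) = -45426 - 189 = -45615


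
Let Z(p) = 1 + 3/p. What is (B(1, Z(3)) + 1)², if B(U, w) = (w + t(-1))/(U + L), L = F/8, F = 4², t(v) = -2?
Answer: 1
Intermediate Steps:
F = 16
L = 2 (L = 16/8 = 16*(⅛) = 2)
B(U, w) = (-2 + w)/(2 + U) (B(U, w) = (w - 2)/(U + 2) = (-2 + w)/(2 + U))
(B(1, Z(3)) + 1)² = ((-2 + (3 + 3)/3)/(2 + 1) + 1)² = ((-2 + (⅓)*6)/3 + 1)² = ((-2 + 2)/3 + 1)² = ((⅓)*0 + 1)² = (0 + 1)² = 1² = 1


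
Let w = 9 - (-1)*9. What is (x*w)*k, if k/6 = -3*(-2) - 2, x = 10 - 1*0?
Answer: 4320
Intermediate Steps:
x = 10 (x = 10 + 0 = 10)
k = 24 (k = 6*(-3*(-2) - 2) = 6*(6 - 2) = 6*4 = 24)
w = 18 (w = 9 - 1*(-9) = 9 + 9 = 18)
(x*w)*k = (10*18)*24 = 180*24 = 4320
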